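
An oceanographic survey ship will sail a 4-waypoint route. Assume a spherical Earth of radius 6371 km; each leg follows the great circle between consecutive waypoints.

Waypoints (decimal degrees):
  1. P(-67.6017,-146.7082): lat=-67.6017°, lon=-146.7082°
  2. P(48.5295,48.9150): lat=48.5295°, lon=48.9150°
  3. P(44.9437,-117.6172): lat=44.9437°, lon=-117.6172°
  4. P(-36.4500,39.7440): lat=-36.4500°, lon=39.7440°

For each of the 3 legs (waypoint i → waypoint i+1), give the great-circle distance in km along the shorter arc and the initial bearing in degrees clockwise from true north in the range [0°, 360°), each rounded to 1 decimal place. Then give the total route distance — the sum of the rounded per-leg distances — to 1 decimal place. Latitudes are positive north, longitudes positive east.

Leg 1: dist=17719.5 km, bearing=210.4°
Leg 2: dist=9539.0 km, bearing=350.5°
Leg 3: dist=17895.5 km, bearing=71.4°
Total: 45154.0 km

Leg 1: φ1=-1.1798722, φ2=0.8469996, Δφ=2.0268718, Δλ=3.4142689 rad; a=sin²(Δφ/2)+cosφ1·cosφ2·sin²(Δλ/2)=0.9678922613; c=2·atan2(√a, √(1-a))=2.781274000; dist=6371·c=17719.497 ≈ 17719.5 km; running total=17719.5 km
Leg 1 bearing: y=sinΔλ·cosφ2=-0.17834620, x=cosφ1·sinφ2-sinφ1·cosφ2·cosΔλ=-0.30413806; θ=atan2(y, x)=-149.6127° <0 so +360° → 210.3873° ≈ 210.4°
Leg 2: φ1=0.8469996, φ2=0.7844155, Δφ=-0.0625840, Δλ=-2.9065352 rad; a=sin²(Δφ/2)+cosφ1·cosφ2·sin²(Δλ/2)=0.4632643553; c=2·atan2(√a, √(1-a))=1.497258776; dist=6371·c=9539.036 ≈ 9539.0 km; running total=27258.5 km
Leg 2 bearing: y=sinΔλ·cosφ2=-0.16484611, x=cosφ1·sinφ2-sinφ1·cosφ2·cosΔλ=0.98357904; θ=atan2(y, x)=-9.5142° <0 so +360° → 350.4858° ≈ 350.5°
Leg 3: φ1=0.7844155, φ2=-0.6361725, Δφ=-1.4205881, Δλ=2.7464711 rad; a=sin²(Δφ/2)+cosφ1·cosφ2·sin²(Δλ/2)=0.9725822384; c=2·atan2(√a, √(1-a))=2.808894174; dist=6371·c=17895.465 ≈ 17895.5 km; running total=45154.0 km
Leg 3 bearing: y=sinΔλ·cosφ2=0.30962061, x=cosφ1·sinφ2-sinφ1·cosφ2·cosΔλ=0.10391916; θ=atan2(y, x)=71.4465° ≈ 71.4°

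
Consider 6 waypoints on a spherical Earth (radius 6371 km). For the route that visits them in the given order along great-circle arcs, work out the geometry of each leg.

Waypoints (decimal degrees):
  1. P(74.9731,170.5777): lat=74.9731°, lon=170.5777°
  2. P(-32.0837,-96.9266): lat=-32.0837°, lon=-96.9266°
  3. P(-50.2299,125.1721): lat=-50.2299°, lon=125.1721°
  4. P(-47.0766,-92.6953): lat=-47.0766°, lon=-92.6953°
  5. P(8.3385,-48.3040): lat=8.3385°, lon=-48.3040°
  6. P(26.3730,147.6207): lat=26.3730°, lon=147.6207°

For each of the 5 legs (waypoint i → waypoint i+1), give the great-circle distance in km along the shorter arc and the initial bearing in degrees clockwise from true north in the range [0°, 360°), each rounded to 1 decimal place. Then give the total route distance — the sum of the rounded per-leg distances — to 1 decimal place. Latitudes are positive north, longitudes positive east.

Leg 1: dist=13510.6 km, bearing=96.9°
Leg 2: dist=9968.7 km, bearing=205.4°
Leg 3: dist=8601.5 km, bearing=154.6°
Leg 4: dist=7556.5 km, bearing=48.3°
Leg 5: dist=15789.7 km, bearing=336.5°
Total: 55427.0 km

Leg 1: φ1=1.3085274, φ2=-0.5599662, Δφ=-1.8684936, Δλ=-4.6688308 rad; a=sin²(Δφ/2)+cosφ1·cosφ2·sin²(Δλ/2)=0.7612799041; c=2·atan2(√a, √(1-a))=2.120646871; dist=6371·c=13510.641 ≈ 13510.6 km; running total=13510.6 km
Leg 1 bearing: y=sinΔλ·cosφ2=0.84646942, x=cosφ1·sinφ2-sinφ1·cosφ2·cosΔλ=-0.10208217; θ=atan2(y, x)=96.8765° ≈ 96.9°
Leg 2: φ1=-0.5599662, φ2=-0.8766771, Δφ=-0.3167109, Δλ=3.8763536 rad; a=sin²(Δφ/2)+cosφ1·cosφ2·sin²(Δλ/2)=0.4969540302; c=2·atan2(√a, √(1-a))=1.564704350; dist=6371·c=9968.731 ≈ 9968.7 km; running total=23479.3 km
Leg 2 bearing: y=sinΔλ·cosφ2=-0.42886696, x=cosφ1·sinφ2-sinφ1·cosφ2·cosΔλ=-0.90334712; θ=atan2(y, x)=-154.6038° <0 so +360° → 205.3962° ≈ 205.4°
Leg 3: φ1=-0.8766771, φ2=-0.8216417, Δφ=0.0550355, Δλ=-3.8025035 rad; a=sin²(Δφ/2)+cosφ1·cosφ2·sin²(Δλ/2)=0.3905443155; c=2·atan2(√a, √(1-a))=1.350097689; dist=6371·c=8601.472 ≈ 8601.5 km; running total=32080.8 km
Leg 3 bearing: y=sinΔλ·cosφ2=0.41803467, x=cosφ1·sinφ2-sinφ1·cosφ2·cosΔλ=-0.88166027; θ=atan2(y, x)=154.6323° ≈ 154.6°
Leg 4: φ1=-0.8216417, φ2=0.1455343, Δφ=0.9671760, Δλ=0.7747743 rad; a=sin²(Δφ/2)+cosφ1·cosφ2·sin²(Δλ/2)=0.3123479129; c=2·atan2(√a, √(1-a))=1.186071412; dist=6371·c=7556.461 ≈ 7556.5 km; running total=39637.3 km
Leg 4 bearing: y=sinΔλ·cosφ2=0.69215955, x=cosφ1·sinφ2-sinφ1·cosφ2·cosΔλ=0.61649164; θ=atan2(y, x)=48.3092° ≈ 48.3°
Leg 5: φ1=0.1455343, φ2=0.4602957, Δφ=0.3147614, Δλ=3.4195311 rad; a=sin²(Δφ/2)+cosφ1·cosφ2·sin²(Δλ/2)=0.8940052872; c=2·atan2(√a, √(1-a))=2.478367247; dist=6371·c=15789.678 ≈ 15789.7 km; running total=55427.0 km
Leg 5 bearing: y=sinΔλ·cosφ2=-0.24581730, x=cosφ1·sinφ2-sinφ1·cosφ2·cosΔλ=0.56445832; θ=atan2(y, x)=-23.5328° <0 so +360° → 336.4672° ≈ 336.5°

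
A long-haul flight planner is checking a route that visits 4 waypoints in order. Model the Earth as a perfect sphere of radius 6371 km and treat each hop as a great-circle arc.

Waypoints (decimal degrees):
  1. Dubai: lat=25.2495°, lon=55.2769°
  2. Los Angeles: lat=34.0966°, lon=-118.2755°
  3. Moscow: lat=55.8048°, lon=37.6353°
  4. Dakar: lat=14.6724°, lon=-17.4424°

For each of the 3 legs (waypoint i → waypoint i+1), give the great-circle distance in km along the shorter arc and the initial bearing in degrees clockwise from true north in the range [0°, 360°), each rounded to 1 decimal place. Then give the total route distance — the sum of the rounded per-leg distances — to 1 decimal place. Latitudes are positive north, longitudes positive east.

Leg 1: φ1=0.4406869, φ2=0.5950979, Δφ=0.1544110, Δλ=-3.0290608 rad; a=sin²(Δφ/2)+cosφ1·cosφ2·sin²(Δλ/2)=0.7525568096; c=2·atan2(√a, √(1-a))=2.100309935; dist=6371·c=13381.075 ≈ 13381.1 km; running total=13381.1 km
Leg 1 bearing: y=sinΔλ·cosφ2=-0.09299035, x=cosφ1·sinφ2-sinφ1·cosφ2·cosΔλ=0.85802857; θ=atan2(y, x)=-6.1854° <0 so +360° → 353.8146° ≈ 353.8°
Leg 2: φ1=0.5950979, φ2=0.9739775, Δφ=0.3788796, Δλ=2.7211568 rad; a=sin²(Δφ/2)+cosφ1·cosφ2·sin²(Δλ/2)=0.4805948550; c=2·atan2(√a, √(1-a))=1.531976287; dist=6371·c=9760.221 ≈ 9760.2 km; running total=23141.3 km
Leg 2 bearing: y=sinΔλ·cosφ2=0.22939076, x=cosφ1·sinφ2-sinφ1·cosφ2·cosΔλ=0.97256035; θ=atan2(y, x)=13.2714° ≈ 13.3°
Leg 3: φ1=0.9739775, φ2=0.2560817, Δφ=-0.7178958, Δλ=-0.9612872 rad; a=sin²(Δφ/2)+cosφ1·cosφ2·sin²(Δλ/2)=0.2396267766; c=2·atan2(√a, √(1-a))=1.023071254; dist=6371·c=6517.987 ≈ 6518.0 km; running total=29659.3 km
Leg 3 bearing: y=sinΔλ·cosφ2=-0.79319114, x=cosφ1·sinφ2-sinφ1·cosφ2·cosΔλ=-0.31570707; θ=atan2(y, x)=-111.7036° <0 so +360° → 248.2964° ≈ 248.3°

Leg 1: dist=13381.1 km, bearing=353.8°
Leg 2: dist=9760.2 km, bearing=13.3°
Leg 3: dist=6518.0 km, bearing=248.3°
Total: 29659.3 km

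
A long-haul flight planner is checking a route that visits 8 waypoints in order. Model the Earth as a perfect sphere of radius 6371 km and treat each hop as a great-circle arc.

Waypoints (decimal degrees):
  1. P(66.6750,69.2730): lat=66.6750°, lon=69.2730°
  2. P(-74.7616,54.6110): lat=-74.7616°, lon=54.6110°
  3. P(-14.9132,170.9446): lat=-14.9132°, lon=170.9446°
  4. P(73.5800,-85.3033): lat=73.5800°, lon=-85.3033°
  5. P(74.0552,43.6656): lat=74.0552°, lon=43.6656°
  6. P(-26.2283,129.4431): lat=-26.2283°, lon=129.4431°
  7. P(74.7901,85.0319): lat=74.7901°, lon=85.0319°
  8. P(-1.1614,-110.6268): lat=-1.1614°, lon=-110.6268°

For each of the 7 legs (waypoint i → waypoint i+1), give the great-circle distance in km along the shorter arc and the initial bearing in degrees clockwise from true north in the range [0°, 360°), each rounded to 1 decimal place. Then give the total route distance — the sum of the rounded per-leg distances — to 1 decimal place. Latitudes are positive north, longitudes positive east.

Leg 1: dist=15761.8 km, bearing=186.2°
Leg 2: dist=9140.7 km, bearing=119.1°
Leg 3: dist=12027.7 km, bearing=16.8°
Leg 4: dist=3239.7 km, bearing=26.0°
Leg 5: dist=12676.7 km, bearing=101.7°
Leg 6: dist=11672.4 km, bearing=349.0°
Leg 7: dist=11763.4 km, bearing=16.3°
Total: 76282.4 km

Leg 1: φ1=1.1636983, φ2=-1.3048361, Δφ=-2.4685344, Δλ=-0.2559002 rad; a=sin²(Δφ/2)+cosφ1·cosφ2·sin²(Δλ/2)=0.8926538784; c=2·atan2(√a, √(1-a))=2.473989396; dist=6371·c=15761.786 ≈ 15761.8 km; running total=15761.8 km
Leg 1 bearing: y=sinΔλ·cosφ2=-0.06652806, x=cosφ1·sinφ2-sinφ1·cosφ2·cosΔλ=-0.61552071; θ=atan2(y, x)=-173.8312° <0 so +360° → 186.1688° ≈ 186.2°
Leg 2: φ1=-1.3048361, φ2=-0.2602844, Δφ=1.0445516, Δλ=2.0304044 rad; a=sin²(Δφ/2)+cosφ1·cosφ2·sin²(Δλ/2)=0.4321794935; c=2·atan2(√a, √(1-a))=1.434735900; dist=6371·c=9140.702 ≈ 9140.7 km; running total=24902.5 km
Leg 2 bearing: y=sinΔλ·cosφ2=0.86603868, x=cosφ1·sinφ2-sinφ1·cosφ2·cosΔλ=-0.48122605; θ=atan2(y, x)=119.0593° ≈ 119.1°
Leg 3: φ1=-0.2602844, φ2=1.2842133, Δφ=1.5444977, Δλ=-4.4723696 rad; a=sin²(Δφ/2)+cosφ1·cosφ2·sin²(Δλ/2)=0.6558970289; c=2·atan2(√a, √(1-a))=1.887876960; dist=6371·c=12027.664 ≈ 12027.7 km; running total=36930.2 km
Leg 3 bearing: y=sinΔλ·cosφ2=0.27457292, x=cosφ1·sinφ2-sinφ1·cosφ2·cosΔλ=0.90961210; θ=atan2(y, x)=16.7968° ≈ 16.8°
Leg 4: φ1=1.2842133, φ2=1.2925071, Δφ=0.0082938, Δλ=2.2509319 rad; a=sin²(Δφ/2)+cosφ1·cosφ2·sin²(Δλ/2)=0.0632627030; c=2·atan2(√a, √(1-a))=0.508502459; dist=6371·c=3239.669 ≈ 3239.7 km; running total=40169.9 km
Leg 4 bearing: y=sinΔλ·cosφ2=0.21358445, x=cosφ1·sinφ2-sinφ1·cosφ2·cosΔλ=0.43752007; θ=atan2(y, x)=26.0203° ≈ 26.0°
Leg 5: φ1=1.2925071, φ2=-0.4577702, Δφ=-1.7502773, Δλ=1.4970998 rad; a=sin²(Δφ/2)+cosφ1·cosφ2·sin²(Δλ/2)=0.7034007085; c=2·atan2(√a, √(1-a))=1.989746252; dist=6371·c=12676.673 ≈ 12676.7 km; running total=52846.6 km
Leg 5 bearing: y=sinΔλ·cosφ2=0.89460530, x=cosφ1·sinφ2-sinφ1·cosφ2·cosΔλ=-0.18491611; θ=atan2(y, x)=101.6786° ≈ 101.7°
Leg 6: φ1=-0.4577702, φ2=1.3053335, Δφ=1.7631037, Δλ=-0.7751217 rad; a=sin²(Δφ/2)+cosφ1·cosφ2·sin²(Δλ/2)=0.6291767508; c=2·atan2(√a, √(1-a))=1.832113780; dist=6371·c=11672.397 ≈ 11672.4 km; running total=64519.0 km
Leg 6 bearing: y=sinΔλ·cosφ2=-0.18359746, x=cosφ1·sinφ2-sinφ1·cosφ2·cosΔλ=0.94844369; θ=atan2(y, x)=-10.9557° <0 so +360° → 349.0443° ≈ 349.0°
Leg 7: φ1=1.3053335, φ2=-0.0202703, Δφ=-1.3256037, Δλ=-3.4148885 rad; a=sin²(Δφ/2)+cosφ1·cosφ2·sin²(Δλ/2)=0.6360629796; c=2·atan2(√a, √(1-a))=1.846398006; dist=6371·c=11763.402 ≈ 11763.4 km; running total=76282.4 km
Leg 7 bearing: y=sinΔλ·cosφ2=0.26985100, x=cosφ1·sinφ2-sinφ1·cosφ2·cosΔλ=0.92364923; θ=atan2(y, x)=16.2861° ≈ 16.3°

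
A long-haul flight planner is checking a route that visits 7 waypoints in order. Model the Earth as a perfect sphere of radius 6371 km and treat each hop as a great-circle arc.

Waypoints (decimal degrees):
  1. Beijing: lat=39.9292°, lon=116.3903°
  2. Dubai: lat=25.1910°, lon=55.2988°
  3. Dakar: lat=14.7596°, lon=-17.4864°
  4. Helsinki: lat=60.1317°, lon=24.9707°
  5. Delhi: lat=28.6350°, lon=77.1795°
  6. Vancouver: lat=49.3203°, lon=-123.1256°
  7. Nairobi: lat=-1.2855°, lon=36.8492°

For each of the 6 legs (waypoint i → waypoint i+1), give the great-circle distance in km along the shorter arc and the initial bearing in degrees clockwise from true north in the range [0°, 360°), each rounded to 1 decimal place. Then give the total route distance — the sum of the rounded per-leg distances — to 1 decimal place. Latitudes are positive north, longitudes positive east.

Leg 1: φ1=0.6968960, φ2=0.4396659, Δφ=-0.2572301, Δλ=-1.0662478 rad; a=sin²(Δφ/2)+cosφ1·cosφ2·sin²(Δλ/2)=0.1956827953; c=2·atan2(√a, √(1-a))=0.916457952; dist=6371·c=5838.754 ≈ 5838.8 km; running total=5838.8 km
Leg 1 bearing: y=sinΔλ·cosφ2=-0.79213764, x=cosφ1·sinφ2-sinφ1·cosφ2·cosΔλ=0.04563014; θ=atan2(y, x)=-86.7032° <0 so +360° → 273.2968° ≈ 273.3°
Leg 2: φ1=0.4396659, φ2=0.2576036, Δφ=-0.1820623, Δλ=-1.2703414 rad; a=sin²(Δφ/2)+cosφ1·cosφ2·sin²(Δλ/2)=0.3162960342; c=2·atan2(√a, √(1-a))=1.194575836; dist=6371·c=7610.643 ≈ 7610.6 km; running total=13449.4 km
Leg 2 bearing: y=sinΔλ·cosφ2=-0.92368340, x=cosφ1·sinφ2-sinφ1·cosφ2·cosΔλ=0.10872159; θ=atan2(y, x)=-83.2869° <0 so +360° → 276.7131° ≈ 276.7°
Leg 3: φ1=0.2576036, φ2=1.0494961, Δφ=0.7918925, Δλ=0.7410162 rad; a=sin²(Δφ/2)+cosφ1·cosφ2·sin²(Δλ/2)=0.2118887896; c=2·atan2(√a, √(1-a))=0.956697271; dist=6371·c=6095.118 ≈ 6095.1 km; running total=19544.5 km
Leg 3 bearing: y=sinΔλ·cosφ2=0.33617434, x=cosφ1·sinφ2-sinφ1·cosφ2·cosΔλ=0.74495271; θ=atan2(y, x)=24.2882° ≈ 24.3°
Leg 4: φ1=1.0494961, φ2=0.4997750, Δφ=-0.5497211, Δλ=0.9112155 rad; a=sin²(Δφ/2)+cosφ1·cosφ2·sin²(Δλ/2)=0.1582899537; c=2·atan2(√a, √(1-a))=0.818359008; dist=6371·c=5213.765 ≈ 5213.8 km; running total=24758.3 km
Leg 4 bearing: y=sinΔλ·cosφ2=0.69359408, x=cosφ1·sinφ2-sinφ1·cosφ2·cosΔλ=-0.22773720; θ=atan2(y, x)=108.1773° ≈ 108.2°
Leg 5: φ1=0.4997750, φ2=0.8608016, Δφ=0.3610266, Δλ=-3.4959835 rad; a=sin²(Δφ/2)+cosφ1·cosφ2·sin²(Δλ/2)=0.5865615192; c=2·atan2(√a, √(1-a))=1.744796037; dist=6371·c=11116.096 ≈ 11116.1 km; running total=35874.4 km
Leg 5 bearing: y=sinΔλ·cosφ2=0.22619740, x=cosφ1·sinφ2-sinφ1·cosφ2·cosΔλ=0.95857350; θ=atan2(y, x)=13.2774° ≈ 13.3°
Leg 6: φ1=0.8608016, φ2=-0.0224362, Δφ=-0.8832378, Δλ=2.7920870 rad; a=sin²(Δφ/2)+cosφ1·cosφ2·sin²(Δλ/2)=0.8146403885; c=2·atan2(√a, √(1-a))=2.251423762; dist=6371·c=14343.821 ≈ 14343.8 km; running total=50218.2 km
Leg 6 bearing: y=sinΔλ·cosφ2=0.34234722, x=cosφ1·sinφ2-sinφ1·cosφ2·cosΔλ=0.69771347; θ=atan2(y, x)=26.1358° ≈ 26.1°

Leg 1: dist=5838.8 km, bearing=273.3°
Leg 2: dist=7610.6 km, bearing=276.7°
Leg 3: dist=6095.1 km, bearing=24.3°
Leg 4: dist=5213.8 km, bearing=108.2°
Leg 5: dist=11116.1 km, bearing=13.3°
Leg 6: dist=14343.8 km, bearing=26.1°
Total: 50218.2 km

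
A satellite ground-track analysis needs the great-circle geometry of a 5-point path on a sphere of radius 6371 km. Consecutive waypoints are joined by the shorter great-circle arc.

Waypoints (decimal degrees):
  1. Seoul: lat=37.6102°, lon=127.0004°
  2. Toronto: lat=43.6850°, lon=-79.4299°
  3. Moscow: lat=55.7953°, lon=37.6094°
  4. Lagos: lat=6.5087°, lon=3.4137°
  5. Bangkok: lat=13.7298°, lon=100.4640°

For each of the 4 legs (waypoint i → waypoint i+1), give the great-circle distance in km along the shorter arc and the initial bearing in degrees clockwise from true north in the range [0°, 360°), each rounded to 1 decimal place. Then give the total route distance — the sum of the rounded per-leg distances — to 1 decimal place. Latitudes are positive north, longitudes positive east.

Leg 1: φ1=0.6564218, φ2=0.7624471, Δφ=0.1060253, Δλ=-3.6028884 rad; a=sin²(Δφ/2)+cosφ1·cosφ2·sin²(Δλ/2)=0.5457329340; c=2·atan2(√a, √(1-a))=1.662390211; dist=6371·c=10591.088 ≈ 10591.1 km; running total=10591.1 km
Leg 1 bearing: y=sinΔλ·cosφ2=0.32187954, x=cosφ1·sinφ2-sinφ1·cosφ2·cosΔλ=0.94235214; θ=atan2(y, x)=18.8586° ≈ 18.9°
Leg 2: φ1=0.7624471, φ2=0.9738117, Δφ=0.2113646, Δλ=2.0427211 rad; a=sin²(Δφ/2)+cosφ1·cosφ2·sin²(Δλ/2)=0.3067884710; c=2·atan2(√a, √(1-a))=1.174046093; dist=6371·c=7479.848 ≈ 7479.8 km; running total=18070.9 km
Leg 2 bearing: y=sinΔλ·cosφ2=0.50070524, x=cosφ1·sinφ2-sinφ1·cosφ2·cosΔλ=0.77457826; θ=atan2(y, x)=32.8796° ≈ 32.9°
Leg 3: φ1=0.9738117, φ2=0.1135982, Δφ=-0.8602134, Δλ=-0.5968276 rad; a=sin²(Δφ/2)+cosφ1·cosφ2·sin²(Δλ/2)=0.2221405405; c=2·atan2(√a, √(1-a))=0.981568871; dist=6371·c=6253.575 ≈ 6253.6 km; running total=24324.5 km
Leg 3 bearing: y=sinΔλ·cosφ2=-0.55839888, x=cosφ1·sinφ2-sinφ1·cosφ2·cosΔλ=-0.61592789; θ=atan2(y, x)=-137.8046° <0 so +360° → 222.1954° ≈ 222.2°
Leg 4: φ1=0.1135982, φ2=0.2396302, Δφ=0.1260320, Δλ=1.6938473 rad; a=sin²(Δφ/2)+cosφ1·cosφ2·sin²(Δλ/2)=0.5457805460; c=2·atan2(√a, √(1-a))=1.662485836; dist=6371·c=10591.697 ≈ 10591.7 km; running total=34916.2 km
Leg 4 bearing: y=sinΔλ·cosφ2=0.96408064, x=cosφ1·sinφ2-sinφ1·cosφ2·cosΔλ=0.24932926; θ=atan2(y, x)=75.4999° ≈ 75.5°

Leg 1: dist=10591.1 km, bearing=18.9°
Leg 2: dist=7479.8 km, bearing=32.9°
Leg 3: dist=6253.6 km, bearing=222.2°
Leg 4: dist=10591.7 km, bearing=75.5°
Total: 34916.2 km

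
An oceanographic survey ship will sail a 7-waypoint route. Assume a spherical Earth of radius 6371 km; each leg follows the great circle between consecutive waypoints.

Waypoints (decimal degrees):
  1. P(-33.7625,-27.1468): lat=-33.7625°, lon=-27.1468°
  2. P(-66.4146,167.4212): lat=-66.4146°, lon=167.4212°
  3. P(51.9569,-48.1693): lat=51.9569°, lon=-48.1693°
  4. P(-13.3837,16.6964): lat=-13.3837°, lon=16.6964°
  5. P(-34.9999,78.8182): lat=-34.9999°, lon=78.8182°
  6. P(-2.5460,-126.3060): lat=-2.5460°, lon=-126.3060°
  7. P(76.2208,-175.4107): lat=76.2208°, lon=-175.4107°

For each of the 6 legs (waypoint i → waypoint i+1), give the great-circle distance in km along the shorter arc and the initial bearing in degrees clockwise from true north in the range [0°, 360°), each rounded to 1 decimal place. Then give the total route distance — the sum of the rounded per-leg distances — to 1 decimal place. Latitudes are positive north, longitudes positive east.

Leg 1: φ1=-0.5892668, φ2=-1.1591534, Δφ=-0.5698867, Δλ=3.3958522 rad; a=sin²(Δφ/2)+cosφ1·cosφ2·sin²(Δλ/2)=0.4063071719; c=2·atan2(√a, √(1-a))=1.382296348; dist=6371·c=8806.610 ≈ 8806.6 km; running total=8806.6 km
Leg 1 bearing: y=sinΔλ·cosφ2=-0.10064059, x=cosφ1·sinφ2-sinφ1·cosφ2·cosΔλ=-0.97711723; θ=atan2(y, x)=-174.1194° <0 so +360° → 185.8806° ≈ 185.9°
Leg 2: φ1=-1.1591534, φ2=0.9068190, Δφ=2.0659724, Δλ=-3.7627641 rad; a=sin²(Δφ/2)+cosφ1·cosφ2·sin²(Δλ/2)=0.9611358753; c=2·atan2(√a, √(1-a))=2.744713317; dist=6371·c=17486.569 ≈ 17486.6 km; running total=26293.2 km
Leg 2 bearing: y=sinΔλ·cosφ2=0.35865256, x=cosφ1·sinφ2-sinφ1·cosφ2·cosΔλ=-0.14416364; θ=atan2(y, x)=111.8981° ≈ 111.9°
Leg 3: φ1=0.9068190, φ2=-0.2335896, Δφ=-1.1404086, Δλ=1.1321200 rad; a=sin²(Δφ/2)+cosφ1·cosφ2·sin²(Δλ/2)=0.4638272393; c=2·atan2(√a, √(1-a))=1.498387548; dist=6371·c=9546.227 ≈ 9546.2 km; running total=35839.4 km
Leg 3 bearing: y=sinΔλ·cosφ2=0.88072794, x=cosφ1·sinφ2-sinφ1·cosφ2·cosΔλ=-0.46806454; θ=atan2(y, x)=117.9885° ≈ 118.0°
Leg 4: φ1=-0.2335896, φ2=-0.6108635, Δφ=-0.3772739, Δλ=1.0842299 rad; a=sin²(Δφ/2)+cosφ1·cosφ2·sin²(Δλ/2)=0.2473028549; c=2·atan2(√a, √(1-a))=1.040957480; dist=6371·c=6631.940 ≈ 6631.9 km; running total=42471.3 km
Leg 4 bearing: y=sinΔλ·cosφ2=0.72408510, x=cosφ1·sinφ2-sinφ1·cosφ2·cosΔλ=-0.46933718; θ=atan2(y, x)=122.9505° ≈ 123.0°
Leg 5: φ1=-0.6108635, φ2=-0.0444361, Δφ=0.5664274, Δλ=-3.5800927 rad; a=sin²(Δφ/2)+cosφ1·cosφ2·sin²(Δλ/2)=0.8577207333; c=2·atan2(√a, √(1-a))=2.368052094; dist=6371·c=15086.860 ≈ 15086.9 km; running total=57558.2 km
Leg 5 bearing: y=sinΔλ·cosφ2=0.42416276, x=cosφ1·sinφ2-sinφ1·cosφ2·cosΔλ=-0.55518417; θ=atan2(y, x)=142.6200° ≈ 142.6°
Leg 6: φ1=-0.0444361, φ2=1.3303039, Δφ=1.3747400, Δλ=-0.8570387 rad; a=sin²(Δφ/2)+cosφ1·cosφ2·sin²(Δλ/2)=0.4436824938; c=2·atan2(√a, √(1-a))=1.457921784; dist=6371·c=9288.420 ≈ 9288.4 km; running total=66846.6 km
Leg 6 bearing: y=sinΔλ·cosφ2=-0.18004265, x=cosφ1·sinφ2-sinφ1·cosφ2·cosΔλ=0.97718883; θ=atan2(y, x)=-10.4394° <0 so +360° → 349.5606° ≈ 349.6°

Leg 1: dist=8806.6 km, bearing=185.9°
Leg 2: dist=17486.6 km, bearing=111.9°
Leg 3: dist=9546.2 km, bearing=118.0°
Leg 4: dist=6631.9 km, bearing=123.0°
Leg 5: dist=15086.9 km, bearing=142.6°
Leg 6: dist=9288.4 km, bearing=349.6°
Total: 66846.6 km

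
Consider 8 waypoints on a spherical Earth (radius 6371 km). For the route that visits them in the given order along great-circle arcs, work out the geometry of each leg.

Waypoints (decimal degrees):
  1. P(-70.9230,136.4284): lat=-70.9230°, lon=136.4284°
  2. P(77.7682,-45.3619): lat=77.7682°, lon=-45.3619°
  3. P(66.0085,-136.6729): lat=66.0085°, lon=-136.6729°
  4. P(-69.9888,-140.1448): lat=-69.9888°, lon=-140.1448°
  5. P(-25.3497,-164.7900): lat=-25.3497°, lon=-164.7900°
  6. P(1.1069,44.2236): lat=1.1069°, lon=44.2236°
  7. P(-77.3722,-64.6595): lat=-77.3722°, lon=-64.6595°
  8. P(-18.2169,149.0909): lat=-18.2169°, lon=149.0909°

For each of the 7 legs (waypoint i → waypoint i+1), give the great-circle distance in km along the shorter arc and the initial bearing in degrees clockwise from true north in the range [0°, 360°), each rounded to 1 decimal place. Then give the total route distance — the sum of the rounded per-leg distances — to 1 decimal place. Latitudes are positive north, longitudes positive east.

Leg 1: dist=19252.1 km, bearing=3.2°
Leg 2: dist=3003.8 km, bearing=296.5°
Leg 3: dist=15124.6 km, bearing=181.7°
Leg 4: dist=5214.1 km, bearing=328.9°
Leg 5: dist=15898.6 km, bearing=233.6°
Leg 6: dist=10579.1 km, bearing=192.0°
Leg 7: dist=9161.6 km, bearing=212.2°
Total: 78233.9 km

Leg 1: φ1=-1.2378399, φ2=1.3573111, Δφ=2.5951510, Δλ=-3.1728393 rad; a=sin²(Δφ/2)+cosφ1·cosφ2·sin²(Δλ/2)=0.9964189949; c=2·atan2(√a, √(1-a))=3.021838109; dist=6371·c=19252.131 ≈ 19252.1 km; running total=19252.1 km
Leg 1 bearing: y=sinΔλ·cosφ2=0.00661906, x=cosφ1·sinφ2-sinφ1·cosφ2·cosΔλ=0.11928501; θ=atan2(y, x)=3.1761° ≈ 3.2°
Leg 2: φ1=1.3573111, φ2=1.1520657, Δφ=-0.2052455, Δλ=-1.5936776 rad; a=sin²(Δφ/2)+cosφ1·cosφ2·sin²(Δλ/2)=0.0545527098; c=2·atan2(√a, √(1-a))=0.471485416; dist=6371·c=3003.834 ≈ 3003.8 km; running total=22255.9 km
Leg 2 bearing: y=sinΔλ·cosφ2=-0.40649468, x=cosφ1·sinφ2-sinφ1·cosφ2·cosΔλ=0.20265469; θ=atan2(y, x)=-63.5018° <0 so +360° → 296.4982° ≈ 296.5°
Leg 3: φ1=1.1520657, φ2=-1.2215350, Δφ=-2.3736007, Δλ=-0.0605961 rad; a=sin²(Δφ/2)+cosφ1·cosφ2·sin²(Δλ/2)=0.8597812202; c=2·atan2(√a, √(1-a))=2.373968339; dist=6371·c=15124.552 ≈ 15124.6 km; running total=37380.5 km
Leg 3 bearing: y=sinΔλ·cosφ2=-0.02072352, x=cosφ1·sinφ2-sinφ1·cosφ2·cosΔλ=-0.69411846; θ=atan2(y, x)=-178.2899° <0 so +360° → 181.7101° ≈ 181.7°
Leg 4: φ1=-1.2215350, φ2=-0.4424357, Δφ=0.7790993, Δλ=-0.4301399 rad; a=sin²(Δφ/2)+cosφ1·cosφ2·sin²(Δλ/2)=0.1583119929; c=2·atan2(√a, √(1-a))=0.818419386; dist=6371·c=5214.1499 ≈ 5214.1 km; running total=42594.6 km
Leg 4 bearing: y=sinΔλ·cosφ2=-0.37684584, x=cosφ1·sinφ2-sinφ1·cosφ2·cosΔλ=0.62528748; θ=atan2(y, x)=-31.0764° <0 so +360° → 328.9236° ≈ 328.9°
Leg 5: φ1=-0.4424357, φ2=0.0193190, Δφ=0.4617548, Δλ=3.6479755 rad; a=sin²(Δφ/2)+cosφ1·cosφ2·sin²(Δλ/2)=0.8992115902; c=2·atan2(√a, √(1-a))=2.495468097; dist=6371·c=15898.627 ≈ 15898.6 km; running total=58493.2 km
Leg 5 bearing: y=sinΔλ·cosφ2=-0.48492670, x=cosφ1·sinφ2-sinφ1·cosφ2·cosΔλ=-0.35688446; θ=atan2(y, x)=-126.3514° <0 so +360° → 233.6486° ≈ 233.6°
Leg 6: φ1=0.0193190, φ2=-1.3503996, Δφ=-1.3697187, Δλ=-1.9003686 rad; a=sin²(Δφ/2)+cosφ1·cosφ2·sin²(Δλ/2)=0.5447950596; c=2·atan2(√a, √(1-a))=1.660506728; dist=6371·c=10579.088 ≈ 10579.1 km; running total=69072.3 km
Leg 6 bearing: y=sinΔλ·cosφ2=-0.20685097, x=cosφ1·sinφ2-sinφ1·cosφ2·cosΔλ=-0.97426192; θ=atan2(y, x)=-168.0132° <0 so +360° → 191.9868° ≈ 192.0°
Leg 7: φ1=-1.3503996, φ2=-0.3179449, Δφ=1.0324548, Δλ=3.7306483 rad; a=sin²(Δφ/2)+cosφ1·cosφ2·sin²(Δλ/2)=0.4338043353; c=2·atan2(√a, √(1-a))=1.438015167; dist=6371·c=9161.595 ≈ 9161.6 km; running total=78233.9 km
Leg 7 bearing: y=sinΔλ·cosφ2=-0.52773050, x=cosφ1·sinφ2-sinφ1·cosφ2·cosΔλ=-0.83903102; θ=atan2(y, x)=-147.8311° <0 so +360° → 212.1689° ≈ 212.2°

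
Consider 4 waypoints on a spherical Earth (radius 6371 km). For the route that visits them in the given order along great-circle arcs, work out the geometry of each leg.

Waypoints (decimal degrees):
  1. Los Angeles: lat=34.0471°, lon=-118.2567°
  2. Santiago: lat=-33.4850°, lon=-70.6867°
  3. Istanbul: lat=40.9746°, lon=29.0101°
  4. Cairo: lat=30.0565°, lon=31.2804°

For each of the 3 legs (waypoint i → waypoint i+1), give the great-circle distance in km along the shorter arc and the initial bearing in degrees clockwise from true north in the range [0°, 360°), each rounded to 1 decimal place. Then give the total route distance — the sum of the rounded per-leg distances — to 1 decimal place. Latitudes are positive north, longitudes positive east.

Leg 1: dist=9000.8 km, bearing=141.4°
Leg 2: dist=13109.2 km, bearing=57.4°
Leg 3: dist=1231.2 km, bearing=169.7°
Total: 23341.2 km

Leg 1: φ1=0.5942340, φ2=-0.5844235, Δφ=-1.1786575, Δλ=0.8302531 rad; a=sin²(Δφ/2)+cosφ1·cosφ2·sin²(Δλ/2)=0.4213216517; c=2·atan2(√a, √(1-a))=1.412782898; dist=6371·c=9000.840 ≈ 9000.8 km; running total=9000.8 km
Leg 1 bearing: y=sinΔλ·cosφ2=0.61559957, x=cosφ1·sinφ2-sinφ1·cosφ2·cosΔλ=-0.77218912; θ=atan2(y, x)=141.4377° ≈ 141.4°
Leg 2: φ1=-0.5844235, φ2=0.7151417, Δφ=1.2995652, Δλ=1.7400374 rad; a=sin²(Δφ/2)+cosφ1·cosφ2·sin²(Δλ/2)=0.7339186615; c=2·atan2(√a, √(1-a))=2.057638535; dist=6371·c=13109.215 ≈ 13109.2 km; running total=22110.0 km
Leg 2 bearing: y=sinΔλ·cosφ2=0.74421356, x=cosφ1·sinφ2-sinφ1·cosφ2·cosΔλ=0.47673306; θ=atan2(y, x)=57.3569° ≈ 57.4°
Leg 3: φ1=0.7151417, φ2=0.5245849, Δφ=-0.1905568, Δλ=0.0396242 rad; a=sin²(Δφ/2)+cosφ1·cosφ2·sin²(Δλ/2)=0.0093070051; c=2·atan2(√a, √(1-a))=0.193246192; dist=6371·c=1231.171 ≈ 1231.2 km; running total=23341.2 km
Leg 3 bearing: y=sinΔλ·cosφ2=0.03428704, x=cosφ1·sinφ2-sinφ1·cosφ2·cosΔλ=-0.18896015; θ=atan2(y, x)=169.7155° ≈ 169.7°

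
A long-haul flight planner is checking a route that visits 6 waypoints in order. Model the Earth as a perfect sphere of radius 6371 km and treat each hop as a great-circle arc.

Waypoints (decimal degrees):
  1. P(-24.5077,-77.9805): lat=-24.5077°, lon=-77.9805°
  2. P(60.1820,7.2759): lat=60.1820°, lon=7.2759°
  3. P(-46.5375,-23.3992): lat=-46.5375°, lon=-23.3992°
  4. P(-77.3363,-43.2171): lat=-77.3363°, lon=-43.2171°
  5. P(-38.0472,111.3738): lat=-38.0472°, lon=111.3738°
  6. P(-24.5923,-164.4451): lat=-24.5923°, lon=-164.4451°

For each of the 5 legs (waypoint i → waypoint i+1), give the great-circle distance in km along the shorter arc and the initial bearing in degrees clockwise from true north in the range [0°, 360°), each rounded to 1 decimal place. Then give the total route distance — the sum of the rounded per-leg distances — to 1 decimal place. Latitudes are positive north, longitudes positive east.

Leg 1: dist=12099.5 km, bearing=31.6°
Leg 2: dist=12187.6 km, bearing=201.9°
Leg 3: dist=3534.2 km, bearing=188.1°
Leg 4: dist=7066.7 km, bearing=157.8°
Leg 5: dist=7871.2 km, bearing=106.7°
Total: 42759.2 km

Leg 1: φ1=-0.4277401, φ2=1.0503741, Δφ=1.4781141, Δλ=1.4880049 rad; a=sin²(Δφ/2)+cosφ1·cosφ2·sin²(Δλ/2)=0.6612409056; c=2·atan2(√a, √(1-a))=1.899146531; dist=6371·c=12099.463 ≈ 12099.5 km; running total=12099.5 km
Leg 1 bearing: y=sinΔλ·cosφ2=0.49554336, x=cosφ1·sinφ2-sinφ1·cosφ2·cosΔλ=0.80650001; θ=atan2(y, x)=31.5681° ≈ 31.6°
Leg 2: φ1=1.0503741, φ2=-0.8122326, Δφ=-1.8626067, Δλ=-0.5353815 rad; a=sin²(Δφ/2)+cosφ1·cosφ2·sin²(Δλ/2)=0.6677737826; c=2·atan2(√a, √(1-a))=1.912982762; dist=6371·c=12187.613 ≈ 12187.6 km; running total=24287.1 km
Leg 2 bearing: y=sinΔλ·cosφ2=-0.35093501, x=cosφ1·sinφ2-sinφ1·cosφ2·cosΔλ=-0.87421533; θ=atan2(y, x)=-158.1281° <0 so +360° → 201.8719° ≈ 201.9°
Leg 3: φ1=-0.8122326, φ2=-1.3497731, Δφ=-0.5375405, Δλ=-0.3458876 rad; a=sin²(Δφ/2)+cosφ1·cosφ2·sin²(Δλ/2)=0.0749803381; c=2·atan2(√a, √(1-a))=0.554736379; dist=6371·c=3534.225 ≈ 3534.2 km; running total=27821.3 km
Leg 3 bearing: y=sinΔλ·cosφ2=-0.07432531, x=cosφ1·sinφ2-sinφ1·cosφ2·cosΔλ=-0.52144884; θ=atan2(y, x)=-171.8879° <0 so +360° → 188.1121° ≈ 188.1°
Leg 4: φ1=-1.3497731, φ2=-0.6640489, Δφ=0.6857242, Δλ=2.6981202 rad; a=sin²(Δφ/2)+cosφ1·cosφ2·sin²(Δλ/2)=0.2773123958; c=2·atan2(√a, √(1-a))=1.109203043; dist=6371·c=7066.733 ≈ 7066.7 km; running total=34888.0 km
Leg 4 bearing: y=sinΔλ·cosφ2=0.33790082, x=cosφ1·sinφ2-sinφ1·cosφ2·cosΔλ=-0.82913447; θ=atan2(y, x)=157.8274° ≈ 157.8°
Leg 5: φ1=-0.6640489, φ2=-0.4292166, Δφ=0.2348323, Δλ=-4.8139479 rad; a=sin²(Δφ/2)+cosφ1·cosφ2·sin²(Δλ/2)=0.3354593455; c=2·atan2(√a, √(1-a))=1.235465795; dist=6371·c=7871.153 ≈ 7871.2 km; running total=42759.2 km
Leg 5 bearing: y=sinΔλ·cosφ2=0.90460675, x=cosφ1·sinφ2-sinφ1·cosφ2·cosΔλ=-0.27090979; θ=atan2(y, x)=106.6718° ≈ 106.7°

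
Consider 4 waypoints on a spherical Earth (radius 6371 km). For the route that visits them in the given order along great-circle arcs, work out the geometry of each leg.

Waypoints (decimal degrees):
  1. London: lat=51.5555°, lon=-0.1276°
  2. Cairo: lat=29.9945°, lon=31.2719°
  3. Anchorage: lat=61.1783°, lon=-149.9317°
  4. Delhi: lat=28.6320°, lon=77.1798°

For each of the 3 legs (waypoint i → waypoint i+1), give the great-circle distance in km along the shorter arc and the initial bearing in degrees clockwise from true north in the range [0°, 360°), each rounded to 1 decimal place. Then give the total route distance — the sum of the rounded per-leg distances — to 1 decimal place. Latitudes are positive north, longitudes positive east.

Leg 1: φ1=0.8998132, φ2=0.5235028, Δφ=-0.3763104, Δλ=0.5480247 rad; a=sin²(Δφ/2)+cosφ1·cosφ2·sin²(Δλ/2)=0.0744158171; c=2·atan2(√a, √(1-a))=0.552589121; dist=6371·c=3520.545 ≈ 3520.5 km; running total=3520.5 km
Leg 1 bearing: y=sinΔλ·cosφ2=0.45122613, x=cosφ1·sinφ2-sinφ1·cosφ2·cosΔλ=-0.26815554; θ=atan2(y, x)=120.7223° ≈ 120.7°
Leg 2: φ1=0.5235028, φ2=1.0677628, Δφ=0.5442600, Δλ=-3.1625994 rad; a=sin²(Δφ/2)+cosφ1·cosφ2·sin²(Δλ/2)=0.4897200442; c=2·atan2(√a, √(1-a))=1.550234966; dist=6371·c=9876.547 ≈ 9876.5 km; running total=13397.0 km
Leg 2 bearing: y=sinΔλ·cosφ2=0.01012632, x=cosφ1·sinφ2-sinφ1·cosφ2·cosΔλ=0.99973734; θ=atan2(y, x)=0.5803° ≈ 0.6°
Leg 3: φ1=1.0677628, φ2=0.4997227, Δφ=-0.5680401, Δλ=3.9638434 rad; a=sin²(Δφ/2)+cosφ1·cosφ2·sin²(Δλ/2)=0.4340754146; c=2·atan2(√a, √(1-a))=1.438562121; dist=6371·c=9165.079 ≈ 9165.1 km; running total=22562.1 km
Leg 3 bearing: y=sinΔλ·cosφ2=-0.64308416, x=cosφ1·sinφ2-sinφ1·cosφ2·cosΔλ=0.75435971; θ=atan2(y, x)=-40.4473° <0 so +360° → 319.5527° ≈ 319.6°

Leg 1: dist=3520.5 km, bearing=120.7°
Leg 2: dist=9876.5 km, bearing=0.6°
Leg 3: dist=9165.1 km, bearing=319.6°
Total: 22562.1 km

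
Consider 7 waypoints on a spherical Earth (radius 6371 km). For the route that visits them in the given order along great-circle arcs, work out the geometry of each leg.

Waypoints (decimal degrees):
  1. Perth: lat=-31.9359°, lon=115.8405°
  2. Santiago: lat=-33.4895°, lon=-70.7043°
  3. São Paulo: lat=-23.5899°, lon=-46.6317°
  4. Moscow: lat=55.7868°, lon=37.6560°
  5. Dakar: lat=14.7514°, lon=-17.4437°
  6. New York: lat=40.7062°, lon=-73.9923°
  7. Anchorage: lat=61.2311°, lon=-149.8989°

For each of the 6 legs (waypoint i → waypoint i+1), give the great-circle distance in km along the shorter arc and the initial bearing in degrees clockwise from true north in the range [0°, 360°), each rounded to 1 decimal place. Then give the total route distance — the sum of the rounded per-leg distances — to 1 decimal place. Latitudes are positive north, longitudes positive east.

Leg 1: φ1=-0.5573866, φ2=-0.5845020, Δφ=-0.0271154, Δλ=-3.2558210 rad; a=sin²(Δφ/2)+cosφ1·cosφ2·sin²(Δλ/2)=0.7056326308; c=2·atan2(√a, √(1-a))=1.994638040; dist=6371·c=12707.839 ≈ 12707.8 km; running total=12707.8 km
Leg 1 bearing: y=sinΔλ·cosφ2=0.09505788, x=cosφ1·sinφ2-sinφ1·cosφ2·cosΔλ=-0.90654558; θ=atan2(y, x)=174.0140° ≈ 174.0°
Leg 2: φ1=-0.5845020, φ2=-0.4117214, Δφ=0.1727806, Δλ=0.4201461 rad; a=sin²(Δφ/2)+cosφ1·cosφ2·sin²(Δλ/2)=0.0406802861; c=2·atan2(√a, √(1-a))=0.406173387; dist=6371·c=2587.731 ≈ 2587.7 km; running total=15295.5 km
Leg 2 bearing: y=sinΔλ·cosφ2=0.37380753, x=cosφ1·sinφ2-sinφ1·cosφ2·cosΔλ=0.12794348; θ=atan2(y, x)=71.1054° ≈ 71.1°
Leg 3: φ1=-0.4117214, φ2=0.9736633, Δφ=1.3853848, Δλ=1.4710979 rad; a=sin²(Δφ/2)+cosφ1·cosφ2·sin²(Δλ/2)=0.6398236346; c=2·atan2(√a, √(1-a))=1.854223028; dist=6371·c=11813.255 ≈ 11813.3 km; running total=27108.8 km
Leg 3 bearing: y=sinΔλ·cosφ2=0.55948178, x=cosφ1·sinφ2-sinφ1·cosφ2·cosΔλ=0.78024197; θ=atan2(y, x)=35.6429° ≈ 35.6°
Leg 4: φ1=0.9736633, φ2=0.2574605, Δφ=-0.7162028, Δλ=-0.9616712 rad; a=sin²(Δφ/2)+cosφ1·cosφ2·sin²(Δλ/2)=0.2391677448; c=2·atan2(√a, √(1-a))=1.021995522; dist=6371·c=6511.133 ≈ 6511.1 km; running total=33619.9 km
Leg 4 bearing: y=sinΔλ·cosφ2=-0.79311654, x=cosφ1·sinφ2-sinφ1·cosφ2·cosΔλ=-0.31437603; θ=atan2(y, x)=-111.6224° <0 so +360° → 248.3776° ≈ 248.4°
Leg 5: φ1=0.2574605, φ2=0.7104572, Δφ=0.4529967, Δλ=-0.9869593 rad; a=sin²(Δφ/2)+cosφ1·cosφ2·sin²(Δλ/2)=0.2149220575; c=2·atan2(√a, √(1-a))=0.964100736; dist=6371·c=6142.286 ≈ 6142.3 km; running total=39762.2 km
Leg 5 bearing: y=sinΔλ·cosφ2=-0.63249330, x=cosφ1·sinφ2-sinφ1·cosφ2·cosΔλ=0.52428474; θ=atan2(y, x)=-50.3441° <0 so +360° → 309.6559° ≈ 309.7°
Leg 6: φ1=0.7104572, φ2=1.0686843, Δφ=0.3582271, Δλ=-1.3248201 rad; a=sin²(Δφ/2)+cosφ1·cosφ2·sin²(Δλ/2)=0.1697399404; c=2·atan2(√a, √(1-a))=0.849285031; dist=6371·c=5410.795 ≈ 5410.8 km; running total=45173.0 km
Leg 6 bearing: y=sinΔλ·cosφ2=-0.46679151, x=cosφ1·sinφ2-sinφ1·cosφ2·cosΔλ=0.58806365; θ=atan2(y, x)=-38.4417° <0 so +360° → 321.5583° ≈ 321.6°

Leg 1: dist=12707.8 km, bearing=174.0°
Leg 2: dist=2587.7 km, bearing=71.1°
Leg 3: dist=11813.3 km, bearing=35.6°
Leg 4: dist=6511.1 km, bearing=248.4°
Leg 5: dist=6142.3 km, bearing=309.7°
Leg 6: dist=5410.8 km, bearing=321.6°
Total: 45173.0 km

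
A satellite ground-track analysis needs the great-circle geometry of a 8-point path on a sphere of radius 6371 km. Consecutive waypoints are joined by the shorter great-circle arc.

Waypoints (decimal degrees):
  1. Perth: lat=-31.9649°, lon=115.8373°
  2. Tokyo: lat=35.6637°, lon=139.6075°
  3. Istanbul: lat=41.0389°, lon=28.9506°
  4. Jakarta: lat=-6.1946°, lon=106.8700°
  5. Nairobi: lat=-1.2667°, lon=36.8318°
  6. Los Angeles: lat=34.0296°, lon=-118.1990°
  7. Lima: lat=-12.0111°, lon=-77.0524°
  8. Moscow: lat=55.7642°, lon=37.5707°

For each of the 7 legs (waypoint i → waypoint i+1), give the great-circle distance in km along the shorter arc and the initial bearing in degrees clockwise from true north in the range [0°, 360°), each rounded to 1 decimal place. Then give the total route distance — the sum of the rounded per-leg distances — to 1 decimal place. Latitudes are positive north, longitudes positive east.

Leg 1: dist=7917.9 km, bearing=20.2°
Leg 2: dist=8941.0 km, bearing=314.3°
Leg 3: dist=9458.4 km, bearing=102.6°
Leg 4: dist=7785.8 km, bearing=270.9°
Leg 5: dist=15541.9 km, bearing=327.2°
Leg 6: dist=6716.1 km, bearing=132.3°
Leg 7: dist=12638.5 km, bearing=33.9°
Total: 68999.6 km

Leg 1: φ1=-0.5578928, φ2=0.6224490, Δφ=1.1803417, Δλ=0.4148683 rad; a=sin²(Δφ/2)+cosφ1·cosφ2·sin²(Δλ/2)=0.3389308675; c=2·atan2(√a, √(1-a))=1.242809036; dist=6371·c=7917.936 ≈ 7917.9 km; running total=7917.9 km
Leg 1 bearing: y=sinΔλ·cosφ2=0.32747494, x=cosφ1·sinφ2-sinφ1·cosφ2·cosΔλ=0.88824946; θ=atan2(y, x)=20.2376° ≈ 20.2°
Leg 2: φ1=0.6224490, φ2=0.7162639, Δφ=0.0938149, Δλ=-1.9313272 rad; a=sin²(Δφ/2)+cosφ1·cosφ2·sin²(Δλ/2)=0.4166905194; c=2·atan2(√a, √(1-a))=1.403396629; dist=6371·c=8941.040 ≈ 8941.0 km; running total=16858.9 km
Leg 2 bearing: y=sinΔλ·cosφ2=-0.70577210, x=cosφ1·sinφ2-sinφ1·cosφ2·cosΔλ=0.68856653; θ=atan2(y, x)=-45.7070° <0 so +360° → 314.2930° ≈ 314.3°
Leg 3: φ1=0.7162639, φ2=-0.1081162, Δφ=-0.8243801, Δλ=1.3599501 rad; a=sin²(Δφ/2)+cosφ1·cosφ2·sin²(Δλ/2)=0.4569557292; c=2·atan2(√a, √(1-a))=1.484601092; dist=6371·c=9458.394 ≈ 9458.4 km; running total=26317.3 km
Leg 3 bearing: y=sinΔλ·cosφ2=0.97214460, x=cosφ1·sinφ2-sinφ1·cosφ2·cosΔλ=-0.21799917; θ=atan2(y, x)=102.6392° ≈ 102.6°
Leg 4: φ1=-0.1081162, φ2=-0.0221081, Δφ=0.0860081, Δλ=-1.2223972 rad; a=sin²(Δφ/2)+cosφ1·cosφ2·sin²(Δλ/2)=0.3291486688; c=2·atan2(√a, √(1-a))=1.222068312; dist=6371·c=7785.797 ≈ 7785.8 km; running total=34103.1 km
Leg 4 bearing: y=sinΔλ·cosφ2=-0.93969075, x=cosφ1·sinφ2-sinφ1·cosφ2·cosΔλ=0.01485209; θ=atan2(y, x)=-89.0945° <0 so +360° → 270.9055° ≈ 270.9°
Leg 5: φ1=-0.0221081, φ2=0.5939286, Δφ=0.6160366, Δλ=-2.7057979 rad; a=sin²(Δφ/2)+cosφ1·cosφ2·sin²(Δλ/2)=0.8817385015; c=2·atan2(√a, √(1-a))=2.439476176; dist=6371·c=15541.903 ≈ 15541.9 km; running total=49645.0 km
Leg 5 bearing: y=sinΔλ·cosφ2=-0.34984047, x=cosφ1·sinφ2-sinφ1·cosφ2·cosΔλ=0.54287615; θ=atan2(y, x)=-32.7986° <0 so +360° → 327.2014° ≈ 327.2°
Leg 6: φ1=0.5939286, φ2=-0.2096332, Δφ=-0.8035618, Δλ=0.7181436 rad; a=sin²(Δφ/2)+cosφ1·cosφ2·sin²(Δλ/2)=0.2530245702; c=2·atan2(√a, √(1-a))=1.054168525; dist=6371·c=6716.108 ≈ 6716.1 km; running total=56361.1 km
Leg 6 bearing: y=sinΔλ·cosφ2=0.64358279, x=cosφ1·sinφ2-sinφ1·cosφ2·cosΔλ=-0.58464839; θ=atan2(y, x)=132.2529° ≈ 132.3°
Leg 7: φ1=-0.2096332, φ2=0.9732689, Δφ=1.1829021, Δλ=2.0005505 rad; a=sin²(Δφ/2)+cosφ1·cosφ2·sin²(Δλ/2)=0.7006586825; c=2·atan2(√a, √(1-a))=1.983750987; dist=6371·c=12638.478 ≈ 12638.5 km; running total=68999.6 km
Leg 7 bearing: y=sinΔλ·cosφ2=0.51144182, x=cosφ1·sinφ2-sinφ1·cosφ2·cosΔλ=0.75984975; θ=atan2(y, x)=33.9438° ≈ 33.9°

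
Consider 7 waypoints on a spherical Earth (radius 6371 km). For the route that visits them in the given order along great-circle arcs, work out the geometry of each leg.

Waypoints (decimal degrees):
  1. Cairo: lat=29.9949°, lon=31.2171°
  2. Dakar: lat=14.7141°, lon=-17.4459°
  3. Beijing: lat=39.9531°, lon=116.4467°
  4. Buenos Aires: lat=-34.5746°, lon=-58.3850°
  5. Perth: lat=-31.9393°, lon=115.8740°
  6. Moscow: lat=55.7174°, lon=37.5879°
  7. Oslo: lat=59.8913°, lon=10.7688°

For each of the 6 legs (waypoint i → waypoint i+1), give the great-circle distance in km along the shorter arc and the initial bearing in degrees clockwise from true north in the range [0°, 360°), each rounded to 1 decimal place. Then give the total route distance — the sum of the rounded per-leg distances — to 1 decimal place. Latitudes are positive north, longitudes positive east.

Leg 1: φ1=0.5235098, φ2=0.2568095, Δφ=-0.2667003, Δλ=-0.8493296 rad; a=sin²(Δφ/2)+cosφ1·cosφ2·sin²(Δλ/2)=0.1598767244; c=2·atan2(√a, √(1-a))=0.822697378; dist=6371·c=5241.405 ≈ 5241.4 km; running total=5241.4 km
Leg 1 bearing: y=sinΔλ·cosφ2=-0.72621425, x=cosφ1·sinφ2-sinφ1·cosφ2·cosΔλ=-0.09938558; θ=atan2(y, x)=-97.7928° <0 so +360° → 262.2072° ≈ 262.2°
Leg 2: φ1=0.2568095, φ2=0.6973131, Δφ=0.4405036, Δλ=2.3368667 rad; a=sin²(Δφ/2)+cosφ1·cosφ2·sin²(Δλ/2)=0.6754671928; c=2·atan2(√a, √(1-a))=1.929365093; dist=6371·c=12291.985 ≈ 12292.0 km; running total=17533.4 km
Leg 2 bearing: y=sinΔλ·cosφ2=0.55242176, x=cosφ1·sinφ2-sinφ1·cosφ2·cosΔλ=0.75609209; θ=atan2(y, x)=36.1529° ≈ 36.2°
Leg 3: φ1=0.6973131, φ2=-0.6034406, Δφ=-1.3007537, Δλ=-3.0513888 rad; a=sin²(Δφ/2)+cosφ1·cosφ2·sin²(Δλ/2)=0.9965155286; c=2·atan2(√a, √(1-a))=3.023465161; dist=6371·c=19262.497 ≈ 19262.5 km; running total=36795.9 km
Leg 3 bearing: y=sinΔλ·cosφ2=-0.07417209, x=cosφ1·sinφ2-sinφ1·cosφ2·cosΔλ=0.09158505; θ=atan2(y, x)=-39.0030° <0 so +360° → 320.9970° ≈ 321.0°
Leg 4: φ1=-0.6034406, φ2=-0.5574459, Δφ=0.0459947, Δλ=3.0413933 rad; a=sin²(Δφ/2)+cosφ1·cosφ2·sin²(Δλ/2)=0.6975109478; c=2·atan2(√a, √(1-a))=1.976888012; dist=6371·c=12594.754 ≈ 12594.8 km; running total=49390.7 km
Leg 4 bearing: y=sinΔλ·cosφ2=0.08488786, x=cosφ1·sinφ2-sinφ1·cosφ2·cosΔλ=-0.91474136; θ=atan2(y, x)=174.6981° ≈ 174.7°
Leg 5: φ1=-0.5574459, φ2=0.9724521, Δφ=1.5298980, Δλ=-1.3663502 rad; a=sin²(Δφ/2)+cosφ1·cosφ2·sin²(Δλ/2)=0.6700337599; c=2·atan2(√a, √(1-a))=1.917785022; dist=6371·c=12218.208 ≈ 12218.2 km; running total=61608.9 km
Leg 5 bearing: y=sinΔλ·cosφ2=-0.55154415, x=cosφ1·sinφ2-sinφ1·cosφ2·cosΔλ=0.76167784; θ=atan2(y, x)=-35.9089° <0 so +360° → 324.0911° ≈ 324.1°
Leg 6: φ1=0.9724521, φ2=1.0453004, Δφ=0.0728483, Δλ=-0.4680816 rad; a=sin²(Δφ/2)+cosφ1·cosφ2·sin²(Δλ/2)=0.0165229854; c=2·atan2(√a, √(1-a))=0.257796811; dist=6371·c=1642.423 ≈ 1642.4 km; running total=63251.3 km
Leg 6 bearing: y=sinΔλ·cosφ2=-0.22632841, x=cosφ1·sinφ2-sinφ1·cosφ2·cosΔλ=0.11736847; θ=atan2(y, x)=-62.5898° <0 so +360° → 297.4102° ≈ 297.4°

Leg 1: dist=5241.4 km, bearing=262.2°
Leg 2: dist=12292.0 km, bearing=36.2°
Leg 3: dist=19262.5 km, bearing=321.0°
Leg 4: dist=12594.8 km, bearing=174.7°
Leg 5: dist=12218.2 km, bearing=324.1°
Leg 6: dist=1642.4 km, bearing=297.4°
Total: 63251.3 km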